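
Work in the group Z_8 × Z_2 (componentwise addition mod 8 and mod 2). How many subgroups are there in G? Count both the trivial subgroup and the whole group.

11

|G| = 16, so by Lagrange every subgroup order divides 16. Divisors: 1, 2, 4, 8, 16.
Subgroups by order — order 1: 1; order 2: 3; order 4: 3; order 8: 3; order 16: 1.
Total: 1 + 3 + 3 + 3 + 1 = 11.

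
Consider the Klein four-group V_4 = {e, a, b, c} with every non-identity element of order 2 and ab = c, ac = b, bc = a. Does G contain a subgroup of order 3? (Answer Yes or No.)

3 does not divide |G| = 4, so by Lagrange no subgroup of order 3 exists.

No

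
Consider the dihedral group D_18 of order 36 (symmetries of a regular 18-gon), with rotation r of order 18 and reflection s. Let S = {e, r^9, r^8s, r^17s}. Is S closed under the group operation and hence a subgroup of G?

|S| = 4 divides |G| = 36, consistent with Lagrange.
S contains the identity, every element's inverse is in S, and S is closed under ·: it is a subgroup.

Yes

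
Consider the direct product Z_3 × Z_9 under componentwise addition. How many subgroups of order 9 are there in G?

4

|G| = 27 and 9 | 27, so subgroups of order 9 are possible by Lagrange.
The subgroups of order 9 are: {(0,0), (0,1), (0,2), (0,3), (0,4), (0,5), (0,6), (0,7), (0,8)}; {(0,0), (0,3), (0,6), (1,0), (1,3), (1,6), (2,0), (2,3), (2,6)}; {(0,0), (0,3), (0,6), (1,1), (1,4), (1,7), (2,2), (2,5), (2,8)}; {(0,0), (0,3), (0,6), (1,2), (1,5), (1,8), (2,1), (2,4), (2,7)}.
So G has 4 subgroups of order 9.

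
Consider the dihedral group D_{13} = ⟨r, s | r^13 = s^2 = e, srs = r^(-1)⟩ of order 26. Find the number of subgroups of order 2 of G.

13

|G| = 26 and 2 | 26, so subgroups of order 2 are possible by Lagrange.
The subgroups of order 2 are: {e, r^10s}; {e, r^11s}; {e, r^12s}; {e, r^2s}; … (13 in all).
So G has 13 subgroups of order 2.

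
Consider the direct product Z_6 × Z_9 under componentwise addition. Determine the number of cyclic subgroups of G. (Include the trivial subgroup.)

Group the elements of G by the cyclic subgroup they generate; each cyclic subgroup of order d accounts for φ(d) elements.
Cyclic subgroups by order — order 1: 1; order 2: 1; order 3: 4; order 6: 4; order 9: 3; order 18: 3.
Total: 16.

16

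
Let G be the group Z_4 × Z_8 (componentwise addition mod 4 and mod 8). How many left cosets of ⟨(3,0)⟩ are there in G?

|⟨(3,0)⟩| = 4 and |G| = 32.
By Lagrange, [G : H] = |G|/|H| = 32/4 = 8.

8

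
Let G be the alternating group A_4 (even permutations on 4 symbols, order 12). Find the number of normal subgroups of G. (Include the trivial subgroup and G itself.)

3

G has 10 subgroups. Checking conjugation-invariance by order — order 1: 1/1 normal; order 2: 0/3 normal; order 3: 0/4 normal; order 4: 1/1 normal; order 12: 1/1 normal.
Total normal subgroups: 3.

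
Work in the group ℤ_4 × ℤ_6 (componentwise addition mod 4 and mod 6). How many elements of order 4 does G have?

An element (a,b) has order lcm(ord(a), ord(b)); count pairs with lcm equal to 4.
Enumerating gives 4 such elements.

4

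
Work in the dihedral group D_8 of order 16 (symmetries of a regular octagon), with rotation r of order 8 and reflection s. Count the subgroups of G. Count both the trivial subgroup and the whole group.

|G| = 16, so by Lagrange every subgroup order divides 16. Divisors: 1, 2, 4, 8, 16.
Subgroups by order — order 1: 1; order 2: 9; order 4: 5; order 8: 3; order 16: 1.
Total: 1 + 9 + 5 + 3 + 1 = 19.

19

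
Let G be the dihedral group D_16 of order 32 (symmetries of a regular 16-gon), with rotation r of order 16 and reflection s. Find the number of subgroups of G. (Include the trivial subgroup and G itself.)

|G| = 32, so by Lagrange every subgroup order divides 32. Divisors: 1, 2, 4, 8, 16, 32.
Subgroups by order — order 1: 1; order 2: 17; order 4: 9; order 8: 5; order 16: 3; order 32: 1.
Total: 1 + 17 + 9 + 5 + 3 + 1 = 36.

36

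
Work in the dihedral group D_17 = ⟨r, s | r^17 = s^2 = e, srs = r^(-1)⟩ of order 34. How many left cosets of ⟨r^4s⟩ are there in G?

|⟨r^4s⟩| = 2 and |G| = 34.
By Lagrange, [G : H] = |G|/|H| = 34/2 = 17.

17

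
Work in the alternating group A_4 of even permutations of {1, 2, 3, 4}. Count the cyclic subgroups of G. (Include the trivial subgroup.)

A cyclic subgroup of order d is generated by each of its φ(d) elements of order d, so the cyclic subgroups of order d number (#elements of order d)/φ(d).
Cyclic subgroups by order — order 1: 1; order 2: 3; order 3: 4.
Total: 8.

8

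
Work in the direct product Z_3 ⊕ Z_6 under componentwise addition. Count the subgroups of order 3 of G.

|G| = 18 and 3 | 18, so subgroups of order 3 are possible by Lagrange.
The subgroups of order 3 are: {(0,0), (0,2), (0,4)}; {(0,0), (1,0), (2,0)}; {(0,0), (1,2), (2,4)}; {(0,0), (1,4), (2,2)}.
So G has 4 subgroups of order 3.

4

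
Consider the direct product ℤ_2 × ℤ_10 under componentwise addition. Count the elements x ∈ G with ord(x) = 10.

An element (a,b) has order lcm(ord(a), ord(b)); count pairs with lcm equal to 10.
Enumerating gives 12 such elements.

12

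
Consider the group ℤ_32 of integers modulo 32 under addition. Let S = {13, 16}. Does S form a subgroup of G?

No

The identity 0 ∉ S, so S is not a subgroup.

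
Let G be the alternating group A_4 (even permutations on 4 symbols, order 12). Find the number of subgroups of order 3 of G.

|G| = 12 and 3 | 12, so subgroups of order 3 are possible by Lagrange.
The subgroups of order 3 are: {e, (1 2 3), (1 3 2)}; {e, (1 2 4), (1 4 2)}; {e, (1 3 4), (1 4 3)}; {e, (2 3 4), (2 4 3)}.
So G has 4 subgroups of order 3.

4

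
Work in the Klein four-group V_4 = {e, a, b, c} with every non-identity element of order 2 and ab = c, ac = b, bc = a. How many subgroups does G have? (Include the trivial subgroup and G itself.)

5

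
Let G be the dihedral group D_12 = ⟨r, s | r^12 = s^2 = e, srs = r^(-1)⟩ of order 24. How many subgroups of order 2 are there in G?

13

|G| = 24 and 2 | 24, so subgroups of order 2 are possible by Lagrange.
The subgroups of order 2 are: {e, r^10s}; {e, r^11s}; {e, r^2s}; {e, r^3s}; … (13 in all).
So G has 13 subgroups of order 2.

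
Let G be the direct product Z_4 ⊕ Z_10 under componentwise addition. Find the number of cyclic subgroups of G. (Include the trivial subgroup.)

12

Group the elements of G by the cyclic subgroup they generate; each cyclic subgroup of order d accounts for φ(d) elements.
Cyclic subgroups by order — order 1: 1; order 2: 3; order 4: 2; order 5: 1; order 10: 3; order 20: 2.
Total: 12.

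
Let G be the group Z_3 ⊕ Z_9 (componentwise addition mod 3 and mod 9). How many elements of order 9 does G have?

An element (a,b) has order lcm(ord(a), ord(b)); count pairs with lcm equal to 9.
Enumerating gives 18 such elements.

18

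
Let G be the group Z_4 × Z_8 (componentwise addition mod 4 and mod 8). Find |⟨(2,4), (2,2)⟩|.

8

|⟨(2,4)⟩| = 2 and |⟨(2,2)⟩| = 4, so |H| is a multiple of lcm(2, 4) = 4 and divides |G| = 32.
Closing under the operation: H = {(0,0), (0,2), (0,4), (0,6), (2,0), (2,2), (2,4), (2,6)}, so |H| = 8.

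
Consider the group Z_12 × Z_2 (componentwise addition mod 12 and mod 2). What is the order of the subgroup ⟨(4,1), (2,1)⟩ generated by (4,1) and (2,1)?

|⟨(4,1)⟩| = 6 and |⟨(2,1)⟩| = 6, so |H| is a multiple of lcm(6, 6) = 6 and divides |G| = 24.
Closing under the operation: H = {(0,0), (0,1), (2,0), (2,1), (4,0), (4,1), (6,0), (6,1), (8,0), (8,1), (10,0), (10,1)}, so |H| = 12.

12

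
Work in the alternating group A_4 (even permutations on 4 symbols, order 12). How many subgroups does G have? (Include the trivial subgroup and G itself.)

10

|G| = 12, so by Lagrange every subgroup order divides 12. Divisors: 1, 2, 3, 4, 6, 12.
Subgroups by order — order 1: 1; order 2: 3; order 3: 4; order 4: 1; order 6: 0; order 12: 1.
Total: 1 + 3 + 4 + 1 + 0 + 1 = 10.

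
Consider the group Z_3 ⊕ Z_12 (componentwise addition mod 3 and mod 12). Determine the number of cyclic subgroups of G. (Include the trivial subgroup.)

15

A cyclic subgroup of order d is generated by each of its φ(d) elements of order d, so the cyclic subgroups of order d number (#elements of order d)/φ(d).
Cyclic subgroups by order — order 1: 1; order 2: 1; order 3: 4; order 4: 1; order 6: 4; order 12: 4.
Total: 15.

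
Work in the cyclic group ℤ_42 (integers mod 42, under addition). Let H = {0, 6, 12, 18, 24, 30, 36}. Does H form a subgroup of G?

|H| = 7 divides |G| = 42, consistent with Lagrange.
H contains the identity, every element's inverse is in H, and H is closed under +: it is a subgroup.
In fact H = ⟨18⟩.

Yes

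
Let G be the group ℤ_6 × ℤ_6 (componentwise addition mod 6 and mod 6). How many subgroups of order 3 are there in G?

|G| = 36 and 3 | 36, so subgroups of order 3 are possible by Lagrange.
The subgroups of order 3 are: {(0,0), (0,2), (0,4)}; {(0,0), (2,0), (4,0)}; {(0,0), (2,2), (4,4)}; {(0,0), (2,4), (4,2)}.
So G has 4 subgroups of order 3.

4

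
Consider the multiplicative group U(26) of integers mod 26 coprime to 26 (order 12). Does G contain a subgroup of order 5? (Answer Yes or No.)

5 does not divide |G| = 12, so by Lagrange no subgroup of order 5 exists.

No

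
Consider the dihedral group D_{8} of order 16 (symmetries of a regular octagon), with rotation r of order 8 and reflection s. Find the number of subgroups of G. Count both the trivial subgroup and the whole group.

19

|G| = 16, so by Lagrange every subgroup order divides 16. Divisors: 1, 2, 4, 8, 16.
Subgroups by order — order 1: 1; order 2: 9; order 4: 5; order 8: 3; order 16: 1.
Total: 1 + 9 + 5 + 3 + 1 = 19.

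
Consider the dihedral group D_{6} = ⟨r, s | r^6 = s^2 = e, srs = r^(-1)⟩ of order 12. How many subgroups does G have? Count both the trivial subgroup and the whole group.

|G| = 12, so by Lagrange every subgroup order divides 12. Divisors: 1, 2, 3, 4, 6, 12.
Subgroups by order — order 1: 1; order 2: 7; order 3: 1; order 4: 3; order 6: 3; order 12: 1.
Total: 1 + 7 + 1 + 3 + 3 + 1 = 16.

16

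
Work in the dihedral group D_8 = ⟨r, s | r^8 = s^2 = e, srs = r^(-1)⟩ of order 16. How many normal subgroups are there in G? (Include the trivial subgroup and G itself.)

G has 19 subgroups. Checking conjugation-invariance by order — order 1: 1/1 normal; order 2: 1/9 normal; order 4: 1/5 normal; order 8: 3/3 normal; order 16: 1/1 normal.
Total normal subgroups: 7.

7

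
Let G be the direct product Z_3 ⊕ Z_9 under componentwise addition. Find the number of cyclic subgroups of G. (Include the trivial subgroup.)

8

Group the elements of G by the cyclic subgroup they generate; each cyclic subgroup of order d accounts for φ(d) elements.
Cyclic subgroups by order — order 1: 1; order 3: 4; order 9: 3.
Total: 8.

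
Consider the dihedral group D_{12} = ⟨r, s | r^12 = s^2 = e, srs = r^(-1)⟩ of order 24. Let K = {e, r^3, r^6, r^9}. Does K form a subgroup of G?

Yes

|K| = 4 divides |G| = 24, consistent with Lagrange.
K contains the identity, every element's inverse is in K, and K is closed under ·: it is a subgroup.
In fact K = ⟨r^9⟩.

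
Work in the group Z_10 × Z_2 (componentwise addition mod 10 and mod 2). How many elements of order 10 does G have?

12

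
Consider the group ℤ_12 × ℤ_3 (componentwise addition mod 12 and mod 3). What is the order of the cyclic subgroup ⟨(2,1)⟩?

The order of (2,1) in Z_12 × Z_3 is lcm(ord(2) in Z_12, ord(1) in Z_3).
ord(2) = 6 and ord(1) = 3, so |⟨(2,1)⟩| = lcm(6, 3) = 6.

6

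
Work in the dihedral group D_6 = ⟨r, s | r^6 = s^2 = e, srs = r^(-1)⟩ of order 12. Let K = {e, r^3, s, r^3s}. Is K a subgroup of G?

Yes

|K| = 4 divides |G| = 12, consistent with Lagrange.
K contains the identity, every element's inverse is in K, and K is closed under ·: it is a subgroup.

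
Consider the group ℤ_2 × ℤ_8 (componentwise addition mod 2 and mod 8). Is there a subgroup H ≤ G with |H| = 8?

Yes

8 | 16. A subgroup of order 8 is {(0,0), (0,1), (0,2), (0,3), (0,4), (0,5), (0,6), (0,7)}.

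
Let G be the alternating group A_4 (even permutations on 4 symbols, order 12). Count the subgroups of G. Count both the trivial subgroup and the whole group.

|G| = 12, so by Lagrange every subgroup order divides 12. Divisors: 1, 2, 3, 4, 6, 12.
Subgroups by order — order 1: 1; order 2: 3; order 3: 4; order 4: 1; order 6: 0; order 12: 1.
Total: 1 + 3 + 4 + 1 + 0 + 1 = 10.

10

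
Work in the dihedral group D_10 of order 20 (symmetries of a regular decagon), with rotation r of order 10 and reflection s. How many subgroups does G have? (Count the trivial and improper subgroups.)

|G| = 20, so by Lagrange every subgroup order divides 20. Divisors: 1, 2, 4, 5, 10, 20.
Subgroups by order — order 1: 1; order 2: 11; order 4: 5; order 5: 1; order 10: 3; order 20: 1.
Total: 1 + 11 + 5 + 1 + 3 + 1 = 22.

22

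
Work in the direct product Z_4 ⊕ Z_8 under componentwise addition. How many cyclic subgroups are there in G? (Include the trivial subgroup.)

A cyclic subgroup of order d is generated by each of its φ(d) elements of order d, so the cyclic subgroups of order d number (#elements of order d)/φ(d).
Cyclic subgroups by order — order 1: 1; order 2: 3; order 4: 6; order 8: 4.
Total: 14.

14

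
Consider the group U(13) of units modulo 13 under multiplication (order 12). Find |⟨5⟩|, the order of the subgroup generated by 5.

4

Compute successive powers of 5 mod 13: 5, 12, 8, 1; 5^4 ≡ 1 (mod 13).
So |⟨5⟩| = 4.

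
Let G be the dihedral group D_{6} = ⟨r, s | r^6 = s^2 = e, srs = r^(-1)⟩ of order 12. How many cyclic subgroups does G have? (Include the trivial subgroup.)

Each element a generates a cyclic subgroup ⟨a⟩; distinct elements may generate the same one (a cyclic group of order d has φ(d) generators).
Cyclic subgroups by order — order 1: 1; order 2: 7; order 3: 1; order 6: 1.
Total: 10.

10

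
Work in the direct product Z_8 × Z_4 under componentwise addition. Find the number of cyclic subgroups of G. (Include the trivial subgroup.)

A cyclic subgroup of order d is generated by each of its φ(d) elements of order d, so the cyclic subgroups of order d number (#elements of order d)/φ(d).
Cyclic subgroups by order — order 1: 1; order 2: 3; order 4: 6; order 8: 4.
Total: 14.

14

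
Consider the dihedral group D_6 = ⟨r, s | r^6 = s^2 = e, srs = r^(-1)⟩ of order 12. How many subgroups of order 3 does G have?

|G| = 12 and 3 | 12, so subgroups of order 3 are possible by Lagrange.
The subgroups of order 3 are: {e, r^2, r^4}.
So G has 1 subgroup of order 3.

1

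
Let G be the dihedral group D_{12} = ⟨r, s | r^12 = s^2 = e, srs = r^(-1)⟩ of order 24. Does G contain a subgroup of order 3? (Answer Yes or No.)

3 | 24. A subgroup of order 3 is {e, r^4, r^8}.

Yes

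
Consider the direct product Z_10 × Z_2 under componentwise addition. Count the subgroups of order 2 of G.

3

|G| = 20 and 2 | 20, so subgroups of order 2 are possible by Lagrange.
The subgroups of order 2 are: {(0,0), (0,1)}; {(0,0), (5,0)}; {(0,0), (5,1)}.
So G has 3 subgroups of order 2.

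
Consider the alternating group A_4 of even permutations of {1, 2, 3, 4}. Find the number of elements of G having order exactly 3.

8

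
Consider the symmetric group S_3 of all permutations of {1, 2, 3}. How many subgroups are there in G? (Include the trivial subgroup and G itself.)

|G| = 6, so by Lagrange every subgroup order divides 6. Divisors: 1, 2, 3, 6.
Subgroups by order — order 1: 1; order 2: 3; order 3: 1; order 6: 1.
Total: 1 + 3 + 1 + 1 = 6.

6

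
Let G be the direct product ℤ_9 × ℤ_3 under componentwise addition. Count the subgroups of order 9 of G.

|G| = 27 and 9 | 27, so subgroups of order 9 are possible by Lagrange.
The subgroups of order 9 are: {(0,0), (0,1), (0,2), (3,0), (3,1), (3,2), (6,0), (6,1), (6,2)}; {(0,0), (1,0), (2,0), (3,0), (4,0), (5,0), (6,0), (7,0), (8,0)}; {(0,0), (1,1), (2,2), (3,0), (4,1), (5,2), (6,0), (7,1), (8,2)}; {(0,0), (1,2), (2,1), (3,0), (4,2), (5,1), (6,0), (7,2), (8,1)}.
So G has 4 subgroups of order 9.

4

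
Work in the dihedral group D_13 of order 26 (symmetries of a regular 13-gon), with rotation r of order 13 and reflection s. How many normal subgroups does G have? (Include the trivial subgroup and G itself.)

G has 16 subgroups. Checking conjugation-invariance by order — order 1: 1/1 normal; order 2: 0/13 normal; order 13: 1/1 normal; order 26: 1/1 normal.
Total normal subgroups: 3.

3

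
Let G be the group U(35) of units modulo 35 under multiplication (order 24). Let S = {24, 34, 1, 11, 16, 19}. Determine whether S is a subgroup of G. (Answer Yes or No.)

|S| = 6 divides |G| = 24, consistent with Lagrange.
S contains the identity, every element's inverse is in S, and S is closed under ·: it is a subgroup.
In fact S = ⟨19⟩.

Yes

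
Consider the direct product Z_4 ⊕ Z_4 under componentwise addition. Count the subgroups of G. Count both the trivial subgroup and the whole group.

|G| = 16, so by Lagrange every subgroup order divides 16. Divisors: 1, 2, 4, 8, 16.
Subgroups by order — order 1: 1; order 2: 3; order 4: 7; order 8: 3; order 16: 1.
Total: 1 + 3 + 7 + 3 + 1 = 15.

15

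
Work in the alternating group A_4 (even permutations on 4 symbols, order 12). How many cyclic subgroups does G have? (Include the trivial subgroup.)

8

Group the elements of G by the cyclic subgroup they generate; each cyclic subgroup of order d accounts for φ(d) elements.
Cyclic subgroups by order — order 1: 1; order 2: 3; order 3: 4.
Total: 8.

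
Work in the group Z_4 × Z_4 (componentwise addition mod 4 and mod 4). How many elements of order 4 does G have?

An element (a,b) has order lcm(ord(a), ord(b)); count pairs with lcm equal to 4.
Enumerating gives 12 such elements.

12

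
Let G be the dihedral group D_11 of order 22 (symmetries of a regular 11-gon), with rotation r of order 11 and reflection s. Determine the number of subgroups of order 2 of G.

|G| = 22 and 2 | 22, so subgroups of order 2 are possible by Lagrange.
The subgroups of order 2 are: {e, r^10s}; {e, r^2s}; {e, r^3s}; {e, r^4s}; … (11 in all).
So G has 11 subgroups of order 2.

11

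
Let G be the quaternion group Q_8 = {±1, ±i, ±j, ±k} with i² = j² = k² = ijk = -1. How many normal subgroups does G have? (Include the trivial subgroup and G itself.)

G has 6 subgroups. Checking conjugation-invariance by order — order 1: 1/1 normal; order 2: 1/1 normal; order 4: 3/3 normal; order 8: 1/1 normal.
Total normal subgroups: 6.

6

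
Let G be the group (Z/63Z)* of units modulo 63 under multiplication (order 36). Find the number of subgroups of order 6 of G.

|G| = 36 and 6 | 36, so subgroups of order 6 are possible by Lagrange.
The subgroups of order 6 are: {1, 10, 19, 37, 46, 55}; {1, 8, 11, 23, 25, 58}; {1, 13, 22, 34, 43, 55}; {1, 2, 4, 8, 16, 32}; … (12 in all).
So G has 12 subgroups of order 6.

12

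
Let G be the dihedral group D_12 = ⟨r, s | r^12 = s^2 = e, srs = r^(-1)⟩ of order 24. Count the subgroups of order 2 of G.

13

|G| = 24 and 2 | 24, so subgroups of order 2 are possible by Lagrange.
The subgroups of order 2 are: {e, r^10s}; {e, r^11s}; {e, r^2s}; {e, r^3s}; … (13 in all).
So G has 13 subgroups of order 2.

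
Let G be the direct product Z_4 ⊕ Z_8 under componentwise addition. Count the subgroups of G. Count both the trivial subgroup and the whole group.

22

|G| = 32, so by Lagrange every subgroup order divides 32. Divisors: 1, 2, 4, 8, 16, 32.
Subgroups by order — order 1: 1; order 2: 3; order 4: 7; order 8: 7; order 16: 3; order 32: 1.
Total: 1 + 3 + 7 + 7 + 3 + 1 = 22.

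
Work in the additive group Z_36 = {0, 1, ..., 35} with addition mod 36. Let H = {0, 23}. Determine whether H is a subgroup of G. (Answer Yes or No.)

No

23 ∈ H but its inverse 13 ∉ H, so H is not a subgroup.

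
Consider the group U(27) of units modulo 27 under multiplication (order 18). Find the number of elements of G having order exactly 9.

The elements of order 9 are: 4, 7, 13, 16, 22, 25.
That's 6.

6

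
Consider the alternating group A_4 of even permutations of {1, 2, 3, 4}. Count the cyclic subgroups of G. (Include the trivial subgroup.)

8

A cyclic subgroup of order d is generated by each of its φ(d) elements of order d, so the cyclic subgroups of order d number (#elements of order d)/φ(d).
Cyclic subgroups by order — order 1: 1; order 2: 3; order 3: 4.
Total: 8.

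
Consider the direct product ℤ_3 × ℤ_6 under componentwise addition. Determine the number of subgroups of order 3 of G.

4

|G| = 18 and 3 | 18, so subgroups of order 3 are possible by Lagrange.
The subgroups of order 3 are: {(0,0), (0,2), (0,4)}; {(0,0), (1,0), (2,0)}; {(0,0), (1,2), (2,4)}; {(0,0), (1,4), (2,2)}.
So G has 4 subgroups of order 3.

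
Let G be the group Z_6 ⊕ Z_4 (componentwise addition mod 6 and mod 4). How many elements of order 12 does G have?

8

An element (a,b) has order lcm(ord(a), ord(b)); count pairs with lcm equal to 12.
Enumerating gives 8 such elements.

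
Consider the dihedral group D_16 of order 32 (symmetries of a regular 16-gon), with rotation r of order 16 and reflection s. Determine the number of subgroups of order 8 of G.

5

|G| = 32 and 8 | 32, so subgroups of order 8 are possible by Lagrange.
The subgroups of order 8 are: {e, r^2, r^4, r^6, r^8, r^10, r^12, r^14}; {e, r^4, r^8, r^12, r^2s, r^6s, r^10s, r^14s}; {e, r^4, r^8, r^12, r^3s, r^7s, r^11s, r^15s}; {e, r^4, r^8, r^12, s, r^4s, r^8s, r^12s}; … (5 in all).
So G has 5 subgroups of order 8.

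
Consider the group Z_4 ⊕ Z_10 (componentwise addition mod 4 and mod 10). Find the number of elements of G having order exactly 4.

4

An element (a,b) has order lcm(ord(a), ord(b)); count pairs with lcm equal to 4.
Enumerating gives 4 such elements.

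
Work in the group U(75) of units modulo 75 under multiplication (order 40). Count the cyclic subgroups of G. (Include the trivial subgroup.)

A cyclic subgroup of order d is generated by each of its φ(d) elements of order d, so the cyclic subgroups of order d number (#elements of order d)/φ(d).
Cyclic subgroups by order — order 1: 1; order 2: 3; order 4: 2; order 5: 1; order 10: 3; order 20: 2.
Total: 12.

12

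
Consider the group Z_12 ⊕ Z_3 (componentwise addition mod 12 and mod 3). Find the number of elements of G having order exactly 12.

An element (a,b) has order lcm(ord(a), ord(b)); count pairs with lcm equal to 12.
Enumerating gives 16 such elements.

16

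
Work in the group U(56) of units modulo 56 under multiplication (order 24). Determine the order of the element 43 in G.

Compute successive powers of 43 mod 56: 43, 1; 43^2 ≡ 1 (mod 56).
So |⟨43⟩| = 2.

2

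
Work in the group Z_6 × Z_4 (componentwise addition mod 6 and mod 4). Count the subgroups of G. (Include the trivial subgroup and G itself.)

|G| = 24, so by Lagrange every subgroup order divides 24. Divisors: 1, 2, 3, 4, 6, 8, 12, 24.
Subgroups by order — order 1: 1; order 2: 3; order 3: 1; order 4: 3; order 6: 3; order 8: 1; order 12: 3; order 24: 1.
Total: 1 + 3 + 1 + 3 + 3 + 1 + 3 + 1 = 16.

16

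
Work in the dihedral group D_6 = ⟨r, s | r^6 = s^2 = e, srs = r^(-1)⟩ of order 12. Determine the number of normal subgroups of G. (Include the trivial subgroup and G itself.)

G has 16 subgroups. Checking conjugation-invariance by order — order 1: 1/1 normal; order 2: 1/7 normal; order 3: 1/1 normal; order 4: 0/3 normal; order 6: 3/3 normal; order 12: 1/1 normal.
Total normal subgroups: 7.

7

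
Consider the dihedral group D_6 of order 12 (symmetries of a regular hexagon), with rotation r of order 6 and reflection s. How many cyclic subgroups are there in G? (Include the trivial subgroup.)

Each element a generates a cyclic subgroup ⟨a⟩; distinct elements may generate the same one (a cyclic group of order d has φ(d) generators).
Cyclic subgroups by order — order 1: 1; order 2: 7; order 3: 1; order 6: 1.
Total: 10.

10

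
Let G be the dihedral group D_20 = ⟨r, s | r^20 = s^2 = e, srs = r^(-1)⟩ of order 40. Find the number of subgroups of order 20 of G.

3

|G| = 40 and 20 | 40, so subgroups of order 20 are possible by Lagrange.
The subgroups of order 20 are: {e, r, r^2, r^3, r^4, r^5, r^6, r^7, r^8, r^9, r^10, r^11, r^12, r^13, r^14, r^15, r^16, r^17, r^18, r^19}; {e, r^2, r^4, r^6, r^8, r^10, r^12, r^14, r^16, r^18, s, r^2s, r^4s, r^6s, r^8s, r^10s, r^12s, r^14s, r^16s, r^18s}; {e, r^2, r^4, r^6, r^8, r^10, r^12, r^14, r^16, r^18, rs, r^3s, r^5s, r^7s, r^9s, r^11s, r^13s, r^15s, r^17s, r^19s}.
So G has 3 subgroups of order 20.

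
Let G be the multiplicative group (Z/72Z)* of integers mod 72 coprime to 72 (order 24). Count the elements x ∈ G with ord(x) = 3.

The elements of order 3 are: 25, 49.
That's 2.

2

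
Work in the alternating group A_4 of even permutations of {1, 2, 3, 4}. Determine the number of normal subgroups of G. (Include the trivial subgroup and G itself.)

3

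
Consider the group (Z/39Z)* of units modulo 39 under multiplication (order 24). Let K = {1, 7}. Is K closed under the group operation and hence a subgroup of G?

7 ∈ K but its inverse 28 ∉ K, so K is not a subgroup.

No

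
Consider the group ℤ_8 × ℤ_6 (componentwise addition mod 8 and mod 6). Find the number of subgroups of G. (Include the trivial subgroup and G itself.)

|G| = 48, so by Lagrange every subgroup order divides 48. Divisors: 1, 2, 3, 4, 6, 8, 12, 16, 24, 48.
Subgroups by order — order 1: 1; order 2: 3; order 3: 1; order 4: 3; order 6: 3; order 8: 3; order 12: 3; order 16: 1; order 24: 3; order 48: 1.
Total: 1 + 3 + 1 + 3 + 3 + 3 + 3 + 1 + 3 + 1 = 22.

22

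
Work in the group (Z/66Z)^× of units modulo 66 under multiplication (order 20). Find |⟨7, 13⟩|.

|⟨7⟩| = 10 and |⟨13⟩| = 10, so |H| is a multiple of lcm(10, 10) = 10 and divides |G| = 20.
Closing under the operation: H = {1, 7, 13, 19, 25, 31, 37, 43, 49, 61}, so |H| = 10.

10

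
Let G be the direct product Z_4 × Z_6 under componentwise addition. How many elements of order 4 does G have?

4

An element (a,b) has order lcm(ord(a), ord(b)); count pairs with lcm equal to 4.
Enumerating gives 4 such elements.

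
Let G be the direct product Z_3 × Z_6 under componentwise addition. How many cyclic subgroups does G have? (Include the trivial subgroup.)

Group the elements of G by the cyclic subgroup they generate; each cyclic subgroup of order d accounts for φ(d) elements.
Cyclic subgroups by order — order 1: 1; order 2: 1; order 3: 4; order 6: 4.
Total: 10.

10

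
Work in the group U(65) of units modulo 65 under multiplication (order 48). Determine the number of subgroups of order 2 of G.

|G| = 48 and 2 | 48, so subgroups of order 2 are possible by Lagrange.
The subgroups of order 2 are: {1, 14}; {1, 51}; {1, 64}.
So G has 3 subgroups of order 2.

3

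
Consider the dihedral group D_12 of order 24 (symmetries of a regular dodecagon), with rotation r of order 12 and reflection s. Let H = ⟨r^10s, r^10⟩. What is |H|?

|⟨r^10s⟩| = 2 and |⟨r^10⟩| = 6, so |H| is a multiple of lcm(2, 6) = 6 and divides |G| = 24.
Closing under the operation: H = {e, r^2, r^4, r^6, r^8, r^10, s, r^2s, r^4s, r^6s, r^8s, r^10s}, so |H| = 12.

12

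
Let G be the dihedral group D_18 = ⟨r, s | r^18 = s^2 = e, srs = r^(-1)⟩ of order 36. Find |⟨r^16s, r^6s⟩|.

|⟨r^16s⟩| = 2 and |⟨r^6s⟩| = 2, so |H| is a multiple of lcm(2, 2) = 2 and divides |G| = 36.
Closing under the operation: H = {e, r^2, r^4, r^6, r^8, r^10, r^12, r^14, r^16, s, r^2s, r^4s, r^6s, r^8s, r^10s, r^12s, r^14s, r^16s}, so |H| = 18.

18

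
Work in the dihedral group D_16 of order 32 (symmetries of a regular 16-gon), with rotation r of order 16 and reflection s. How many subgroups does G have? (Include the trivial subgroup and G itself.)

|G| = 32, so by Lagrange every subgroup order divides 32. Divisors: 1, 2, 4, 8, 16, 32.
Subgroups by order — order 1: 1; order 2: 17; order 4: 9; order 8: 5; order 16: 3; order 32: 1.
Total: 1 + 17 + 9 + 5 + 3 + 1 = 36.

36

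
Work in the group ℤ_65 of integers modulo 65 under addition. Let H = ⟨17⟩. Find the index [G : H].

|⟨17⟩| = 65 and |G| = 65.
By Lagrange, [G : H] = |G|/|H| = 65/65 = 1.

1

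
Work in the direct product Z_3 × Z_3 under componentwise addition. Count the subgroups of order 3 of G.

|G| = 9 and 3 | 9, so subgroups of order 3 are possible by Lagrange.
The subgroups of order 3 are: {(0,0), (0,1), (0,2)}; {(0,0), (1,0), (2,0)}; {(0,0), (1,1), (2,2)}; {(0,0), (1,2), (2,1)}.
So G has 4 subgroups of order 3.

4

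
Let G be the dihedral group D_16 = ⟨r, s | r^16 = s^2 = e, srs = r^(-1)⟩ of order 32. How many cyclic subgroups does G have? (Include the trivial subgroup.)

21

Group the elements of G by the cyclic subgroup they generate; each cyclic subgroup of order d accounts for φ(d) elements.
Cyclic subgroups by order — order 1: 1; order 2: 17; order 4: 1; order 8: 1; order 16: 1.
Total: 21.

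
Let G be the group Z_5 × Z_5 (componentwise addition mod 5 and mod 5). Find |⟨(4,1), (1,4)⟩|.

5

|⟨(4,1)⟩| = 5 and |⟨(1,4)⟩| = 5, so |H| is a multiple of lcm(5, 5) = 5 and divides |G| = 25.
Closing under the operation: H = {(0,0), (1,4), (2,3), (3,2), (4,1)}, so |H| = 5.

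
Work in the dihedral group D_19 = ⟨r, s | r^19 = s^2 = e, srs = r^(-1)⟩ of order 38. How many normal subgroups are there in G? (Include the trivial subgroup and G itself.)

3

G has 22 subgroups. Checking conjugation-invariance by order — order 1: 1/1 normal; order 2: 0/19 normal; order 19: 1/1 normal; order 38: 1/1 normal.
Total normal subgroups: 3.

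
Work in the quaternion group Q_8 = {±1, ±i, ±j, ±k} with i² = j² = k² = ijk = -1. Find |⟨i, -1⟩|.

|⟨i⟩| = 4 and |⟨-1⟩| = 2, so |H| is a multiple of lcm(4, 2) = 4 and divides |G| = 8.
Closing under the operation: H = {1, -1, i, -i}, so |H| = 4.

4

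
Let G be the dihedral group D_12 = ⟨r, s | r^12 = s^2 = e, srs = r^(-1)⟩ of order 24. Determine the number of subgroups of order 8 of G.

3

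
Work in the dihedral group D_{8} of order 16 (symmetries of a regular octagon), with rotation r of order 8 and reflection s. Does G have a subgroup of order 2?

Yes

2 | 16. A subgroup of order 2 is {e, r^2s}.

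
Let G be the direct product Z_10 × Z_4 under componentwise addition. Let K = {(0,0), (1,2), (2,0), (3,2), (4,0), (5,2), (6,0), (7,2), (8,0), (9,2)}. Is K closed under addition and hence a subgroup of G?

Yes

|K| = 10 divides |G| = 40, consistent with Lagrange.
K contains the identity, every element's inverse is in K, and K is closed under +: it is a subgroup.
In fact K = ⟨(1,2)⟩.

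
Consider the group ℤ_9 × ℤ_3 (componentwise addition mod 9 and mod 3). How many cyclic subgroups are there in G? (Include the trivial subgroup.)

Group the elements of G by the cyclic subgroup they generate; each cyclic subgroup of order d accounts for φ(d) elements.
Cyclic subgroups by order — order 1: 1; order 3: 4; order 9: 3.
Total: 8.

8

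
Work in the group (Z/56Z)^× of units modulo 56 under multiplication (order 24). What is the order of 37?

Compute successive powers of 37 mod 56: 37, 25, 29, 9, 53, 1; 37^6 ≡ 1 (mod 56).
So |⟨37⟩| = 6.

6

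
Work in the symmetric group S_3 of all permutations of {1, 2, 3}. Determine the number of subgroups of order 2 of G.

3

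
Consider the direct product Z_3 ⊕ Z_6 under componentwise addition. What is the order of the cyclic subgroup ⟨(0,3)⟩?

2

The order of (0,3) in Z_3 × Z_6 is lcm(ord(0) in Z_3, ord(3) in Z_6).
ord(0) = 1 and ord(3) = 2, so |⟨(0,3)⟩| = lcm(1, 2) = 2.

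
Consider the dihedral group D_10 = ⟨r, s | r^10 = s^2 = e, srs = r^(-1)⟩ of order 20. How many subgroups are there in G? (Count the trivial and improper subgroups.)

|G| = 20, so by Lagrange every subgroup order divides 20. Divisors: 1, 2, 4, 5, 10, 20.
Subgroups by order — order 1: 1; order 2: 11; order 4: 5; order 5: 1; order 10: 3; order 20: 1.
Total: 1 + 11 + 5 + 1 + 3 + 1 = 22.

22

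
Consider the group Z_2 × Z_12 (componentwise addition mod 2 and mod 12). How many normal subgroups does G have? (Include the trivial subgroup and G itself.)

16

G is abelian, so every subgroup is normal.
G has 16 subgroups in total, hence 16 normal subgroups.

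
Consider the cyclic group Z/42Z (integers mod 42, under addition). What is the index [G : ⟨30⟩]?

|⟨30⟩| = 7 and |G| = 42.
By Lagrange, [G : H] = |G|/|H| = 42/7 = 6.

6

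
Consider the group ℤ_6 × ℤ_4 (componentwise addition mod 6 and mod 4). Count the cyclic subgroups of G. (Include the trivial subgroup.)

12

A cyclic subgroup of order d is generated by each of its φ(d) elements of order d, so the cyclic subgroups of order d number (#elements of order d)/φ(d).
Cyclic subgroups by order — order 1: 1; order 2: 3; order 3: 1; order 4: 2; order 6: 3; order 12: 2.
Total: 12.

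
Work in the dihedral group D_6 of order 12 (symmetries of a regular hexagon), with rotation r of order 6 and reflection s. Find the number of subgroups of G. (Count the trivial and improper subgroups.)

16

|G| = 12, so by Lagrange every subgroup order divides 12. Divisors: 1, 2, 3, 4, 6, 12.
Subgroups by order — order 1: 1; order 2: 7; order 3: 1; order 4: 3; order 6: 3; order 12: 1.
Total: 1 + 7 + 1 + 3 + 3 + 1 = 16.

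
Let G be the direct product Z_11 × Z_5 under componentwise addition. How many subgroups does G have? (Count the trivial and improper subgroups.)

|G| = 55, so by Lagrange every subgroup order divides 55. Divisors: 1, 5, 11, 55.
Subgroups by order — order 1: 1; order 5: 1; order 11: 1; order 55: 1.
Total: 1 + 1 + 1 + 1 = 4.

4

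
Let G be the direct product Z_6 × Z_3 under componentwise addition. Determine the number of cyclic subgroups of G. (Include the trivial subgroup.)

10

A cyclic subgroup of order d is generated by each of its φ(d) elements of order d, so the cyclic subgroups of order d number (#elements of order d)/φ(d).
Cyclic subgroups by order — order 1: 1; order 2: 1; order 3: 4; order 6: 4.
Total: 10.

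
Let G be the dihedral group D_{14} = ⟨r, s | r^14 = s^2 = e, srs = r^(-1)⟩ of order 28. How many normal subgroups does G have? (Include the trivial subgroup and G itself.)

7

G has 28 subgroups. Checking conjugation-invariance by order — order 1: 1/1 normal; order 2: 1/15 normal; order 4: 0/7 normal; order 7: 1/1 normal; order 14: 3/3 normal; order 28: 1/1 normal.
Total normal subgroups: 7.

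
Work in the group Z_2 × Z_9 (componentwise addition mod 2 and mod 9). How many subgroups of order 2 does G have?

|G| = 18 and 2 | 18, so subgroups of order 2 are possible by Lagrange.
The subgroups of order 2 are: {(0,0), (1,0)}.
So G has 1 subgroup of order 2.

1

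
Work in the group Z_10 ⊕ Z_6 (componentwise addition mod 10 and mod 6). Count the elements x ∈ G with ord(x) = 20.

0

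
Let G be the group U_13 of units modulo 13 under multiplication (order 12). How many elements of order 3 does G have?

The elements of order 3 are: 3, 9.
That's 2.

2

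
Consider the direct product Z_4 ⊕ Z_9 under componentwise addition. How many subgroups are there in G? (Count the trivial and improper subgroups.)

9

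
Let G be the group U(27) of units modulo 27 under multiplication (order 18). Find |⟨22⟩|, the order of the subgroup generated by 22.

Compute successive powers of 22 mod 27: 22, 25, 10, 4, 7, 19, 13, 16, …; 22^9 ≡ 1 (mod 27).
So |⟨22⟩| = 9.

9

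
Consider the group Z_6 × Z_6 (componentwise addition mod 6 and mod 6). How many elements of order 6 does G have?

24

An element (a,b) has order lcm(ord(a), ord(b)); count pairs with lcm equal to 6.
Enumerating gives 24 such elements.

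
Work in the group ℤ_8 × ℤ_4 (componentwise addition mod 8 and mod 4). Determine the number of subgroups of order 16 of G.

|G| = 32 and 16 | 32, so subgroups of order 16 are possible by Lagrange.
The subgroups of order 16 are: {(0,0), (0,1), (0,2), (0,3), (2,0), (2,1), (2,2), (2,3), (4,0), (4,1), (4,2), (4,3), (6,0), (6,1), (6,2), (6,3)}; {(0,0), (0,2), (1,0), (1,2), (2,0), (2,2), (3,0), (3,2), (4,0), (4,2), (5,0), (5,2), (6,0), (6,2), (7,0), (7,2)}; {(0,0), (0,2), (1,1), (1,3), (2,0), (2,2), (3,1), (3,3), (4,0), (4,2), (5,1), (5,3), (6,0), (6,2), (7,1), (7,3)}.
So G has 3 subgroups of order 16.

3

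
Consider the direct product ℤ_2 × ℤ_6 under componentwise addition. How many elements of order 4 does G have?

An element (a,b) has order lcm(ord(a), ord(b)); count pairs with lcm equal to 4.
Enumerating gives 0 such elements.

0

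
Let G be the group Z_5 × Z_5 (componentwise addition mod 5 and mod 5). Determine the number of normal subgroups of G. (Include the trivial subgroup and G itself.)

G is abelian, so every subgroup is normal.
G has 8 subgroups in total, hence 8 normal subgroups.

8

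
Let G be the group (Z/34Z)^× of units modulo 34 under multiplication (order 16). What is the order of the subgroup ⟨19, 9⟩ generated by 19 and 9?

|⟨19⟩| = 8 and |⟨9⟩| = 8, so |H| is a multiple of lcm(8, 8) = 8 and divides |G| = 16.
Closing under the operation: H = {1, 9, 13, 15, 19, 21, 25, 33}, so |H| = 8.

8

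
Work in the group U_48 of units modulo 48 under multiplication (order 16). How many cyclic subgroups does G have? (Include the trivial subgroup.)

12

Group the elements of G by the cyclic subgroup they generate; each cyclic subgroup of order d accounts for φ(d) elements.
Cyclic subgroups by order — order 1: 1; order 2: 7; order 4: 4.
Total: 12.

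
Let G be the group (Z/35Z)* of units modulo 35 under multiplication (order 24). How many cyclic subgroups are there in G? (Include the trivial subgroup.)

12

Group the elements of G by the cyclic subgroup they generate; each cyclic subgroup of order d accounts for φ(d) elements.
Cyclic subgroups by order — order 1: 1; order 2: 3; order 3: 1; order 4: 2; order 6: 3; order 12: 2.
Total: 12.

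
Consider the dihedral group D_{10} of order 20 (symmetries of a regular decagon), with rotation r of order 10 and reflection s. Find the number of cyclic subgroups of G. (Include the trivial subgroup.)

14

Group the elements of G by the cyclic subgroup they generate; each cyclic subgroup of order d accounts for φ(d) elements.
Cyclic subgroups by order — order 1: 1; order 2: 11; order 5: 1; order 10: 1.
Total: 14.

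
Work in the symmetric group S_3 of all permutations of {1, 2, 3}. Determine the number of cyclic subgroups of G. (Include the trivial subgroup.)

Each element a generates a cyclic subgroup ⟨a⟩; distinct elements may generate the same one (a cyclic group of order d has φ(d) generators).
Cyclic subgroups by order — order 1: 1; order 2: 3; order 3: 1.
Total: 5.

5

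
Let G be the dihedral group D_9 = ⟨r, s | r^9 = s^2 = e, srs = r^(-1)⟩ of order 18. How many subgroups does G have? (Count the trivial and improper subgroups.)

|G| = 18, so by Lagrange every subgroup order divides 18. Divisors: 1, 2, 3, 6, 9, 18.
Subgroups by order — order 1: 1; order 2: 9; order 3: 1; order 6: 3; order 9: 1; order 18: 1.
Total: 1 + 9 + 1 + 3 + 1 + 1 = 16.

16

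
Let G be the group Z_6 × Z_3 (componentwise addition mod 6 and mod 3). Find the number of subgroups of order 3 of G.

4

|G| = 18 and 3 | 18, so subgroups of order 3 are possible by Lagrange.
The subgroups of order 3 are: {(0,0), (0,1), (0,2)}; {(0,0), (2,0), (4,0)}; {(0,0), (2,1), (4,2)}; {(0,0), (2,2), (4,1)}.
So G has 4 subgroups of order 3.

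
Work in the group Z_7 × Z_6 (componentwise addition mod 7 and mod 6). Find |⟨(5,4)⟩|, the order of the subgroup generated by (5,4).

21

The order of (5,4) in Z_7 × Z_6 is lcm(ord(5) in Z_7, ord(4) in Z_6).
ord(5) = 7 and ord(4) = 3, so |⟨(5,4)⟩| = lcm(7, 3) = 21.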